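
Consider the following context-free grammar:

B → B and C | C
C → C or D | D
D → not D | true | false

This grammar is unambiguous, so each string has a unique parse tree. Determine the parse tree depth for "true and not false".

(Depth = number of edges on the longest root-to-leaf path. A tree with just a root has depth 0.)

4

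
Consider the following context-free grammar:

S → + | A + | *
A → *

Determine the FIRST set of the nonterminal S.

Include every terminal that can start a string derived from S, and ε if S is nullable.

We compute FIRST(S) using the standard algorithm.
FIRST(A) = {*}
FIRST(S) = {*, +}
Therefore, FIRST(S) = {*, +}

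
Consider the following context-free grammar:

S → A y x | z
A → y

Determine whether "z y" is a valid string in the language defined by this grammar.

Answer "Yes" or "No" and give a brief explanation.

No - no valid derivation exists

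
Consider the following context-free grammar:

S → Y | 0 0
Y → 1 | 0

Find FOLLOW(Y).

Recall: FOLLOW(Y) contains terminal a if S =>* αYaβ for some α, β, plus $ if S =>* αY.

We compute FOLLOW(Y) using the standard algorithm.
FOLLOW(S) starts with {$}.
FIRST(S) = {0, 1}
FIRST(Y) = {0, 1}
FOLLOW(S) = {$}
FOLLOW(Y) = {$}
Therefore, FOLLOW(Y) = {$}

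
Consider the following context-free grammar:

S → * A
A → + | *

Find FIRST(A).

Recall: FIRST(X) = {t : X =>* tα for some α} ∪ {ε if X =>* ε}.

We compute FIRST(A) using the standard algorithm.
FIRST(A) = {*, +}
FIRST(S) = {*}
Therefore, FIRST(A) = {*, +}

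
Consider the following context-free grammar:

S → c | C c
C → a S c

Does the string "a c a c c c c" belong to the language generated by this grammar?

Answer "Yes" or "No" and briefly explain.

No - no valid derivation exists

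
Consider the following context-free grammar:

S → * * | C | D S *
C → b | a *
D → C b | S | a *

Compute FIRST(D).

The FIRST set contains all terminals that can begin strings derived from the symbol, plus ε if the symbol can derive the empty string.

We compute FIRST(D) using the standard algorithm.
FIRST(C) = {a, b}
FIRST(D) = {*, a, b}
FIRST(S) = {*, a, b}
Therefore, FIRST(D) = {*, a, b}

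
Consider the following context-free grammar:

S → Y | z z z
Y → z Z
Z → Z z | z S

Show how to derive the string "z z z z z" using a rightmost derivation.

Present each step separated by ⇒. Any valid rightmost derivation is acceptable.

S ⇒ Y ⇒ z Z ⇒ z z S ⇒ z z z z z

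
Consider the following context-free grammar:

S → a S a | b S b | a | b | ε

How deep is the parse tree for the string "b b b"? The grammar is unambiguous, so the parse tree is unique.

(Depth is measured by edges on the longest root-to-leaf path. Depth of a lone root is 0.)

2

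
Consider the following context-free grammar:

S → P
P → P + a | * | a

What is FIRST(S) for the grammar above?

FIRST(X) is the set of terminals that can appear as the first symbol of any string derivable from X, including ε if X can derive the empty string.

We compute FIRST(S) using the standard algorithm.
FIRST(P) = {*, a}
FIRST(S) = {*, a}
Therefore, FIRST(S) = {*, a}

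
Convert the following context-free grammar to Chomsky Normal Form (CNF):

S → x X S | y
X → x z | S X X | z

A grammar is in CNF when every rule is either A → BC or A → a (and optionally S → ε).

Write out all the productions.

TX → x; S → y; TZ → z; X → z; S → TX X0; X0 → X S; X → TX TZ; X → S X1; X1 → X X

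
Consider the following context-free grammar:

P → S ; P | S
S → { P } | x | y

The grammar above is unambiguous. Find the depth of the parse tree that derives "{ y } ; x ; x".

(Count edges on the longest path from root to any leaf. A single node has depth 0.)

4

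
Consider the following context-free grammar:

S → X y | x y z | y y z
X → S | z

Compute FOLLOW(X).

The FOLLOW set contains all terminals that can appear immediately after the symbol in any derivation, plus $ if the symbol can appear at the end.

We compute FOLLOW(X) using the standard algorithm.
FOLLOW(S) starts with {$}.
FIRST(S) = {x, y, z}
FIRST(X) = {x, y, z}
FOLLOW(S) = {$, y}
FOLLOW(X) = {y}
Therefore, FOLLOW(X) = {y}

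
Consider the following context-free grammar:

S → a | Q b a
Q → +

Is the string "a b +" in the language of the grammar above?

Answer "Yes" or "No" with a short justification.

No - no valid derivation exists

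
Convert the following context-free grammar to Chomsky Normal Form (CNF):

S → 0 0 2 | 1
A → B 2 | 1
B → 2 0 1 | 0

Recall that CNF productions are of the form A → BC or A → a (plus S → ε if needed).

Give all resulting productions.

T0 → 0; T2 → 2; S → 1; A → 1; T1 → 1; B → 0; S → T0 X0; X0 → T0 T2; A → B T2; B → T2 X1; X1 → T0 T1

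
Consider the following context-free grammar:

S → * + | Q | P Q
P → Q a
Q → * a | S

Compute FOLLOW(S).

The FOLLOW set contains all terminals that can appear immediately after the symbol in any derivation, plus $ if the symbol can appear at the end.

We compute FOLLOW(S) using the standard algorithm.
FOLLOW(S) starts with {$}.
FIRST(P) = {*}
FIRST(Q) = {*}
FIRST(S) = {*}
FOLLOW(P) = {*}
FOLLOW(Q) = {$, a}
FOLLOW(S) = {$, a}
Therefore, FOLLOW(S) = {$, a}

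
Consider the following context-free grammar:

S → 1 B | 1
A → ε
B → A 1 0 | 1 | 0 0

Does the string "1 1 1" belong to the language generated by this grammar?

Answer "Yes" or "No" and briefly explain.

No - no valid derivation exists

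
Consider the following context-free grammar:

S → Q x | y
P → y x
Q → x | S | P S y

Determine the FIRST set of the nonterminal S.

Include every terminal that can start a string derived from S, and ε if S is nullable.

We compute FIRST(S) using the standard algorithm.
FIRST(P) = {y}
FIRST(Q) = {x, y}
FIRST(S) = {x, y}
Therefore, FIRST(S) = {x, y}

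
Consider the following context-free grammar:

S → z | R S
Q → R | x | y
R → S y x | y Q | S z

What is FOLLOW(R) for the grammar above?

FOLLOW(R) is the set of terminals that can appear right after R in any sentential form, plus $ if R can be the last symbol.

We compute FOLLOW(R) using the standard algorithm.
FOLLOW(S) starts with {$}.
FIRST(Q) = {x, y, z}
FIRST(R) = {y, z}
FIRST(S) = {y, z}
FOLLOW(Q) = {y, z}
FOLLOW(R) = {y, z}
FOLLOW(S) = {$, y, z}
Therefore, FOLLOW(R) = {y, z}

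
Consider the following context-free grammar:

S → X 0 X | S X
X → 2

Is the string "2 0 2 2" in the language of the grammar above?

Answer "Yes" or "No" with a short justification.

Yes - a valid derivation exists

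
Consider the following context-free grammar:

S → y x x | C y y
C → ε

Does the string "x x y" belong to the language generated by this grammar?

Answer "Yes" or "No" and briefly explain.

No - no valid derivation exists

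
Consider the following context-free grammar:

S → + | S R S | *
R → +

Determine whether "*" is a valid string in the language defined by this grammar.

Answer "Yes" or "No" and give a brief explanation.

Yes - a valid derivation exists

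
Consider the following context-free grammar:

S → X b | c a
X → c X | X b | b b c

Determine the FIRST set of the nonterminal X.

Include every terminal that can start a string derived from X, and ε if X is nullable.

We compute FIRST(X) using the standard algorithm.
FIRST(S) = {b, c}
FIRST(X) = {b, c}
Therefore, FIRST(X) = {b, c}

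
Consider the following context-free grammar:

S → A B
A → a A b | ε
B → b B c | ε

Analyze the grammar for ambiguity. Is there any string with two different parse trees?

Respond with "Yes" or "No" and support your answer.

No - the grammar is unambiguous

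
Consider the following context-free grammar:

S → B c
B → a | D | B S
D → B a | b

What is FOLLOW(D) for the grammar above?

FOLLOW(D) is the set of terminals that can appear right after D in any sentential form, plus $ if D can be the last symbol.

We compute FOLLOW(D) using the standard algorithm.
FOLLOW(S) starts with {$}.
FIRST(B) = {a, b}
FIRST(D) = {a, b}
FIRST(S) = {a, b}
FOLLOW(B) = {a, b, c}
FOLLOW(D) = {a, b, c}
FOLLOW(S) = {$, a, b, c}
Therefore, FOLLOW(D) = {a, b, c}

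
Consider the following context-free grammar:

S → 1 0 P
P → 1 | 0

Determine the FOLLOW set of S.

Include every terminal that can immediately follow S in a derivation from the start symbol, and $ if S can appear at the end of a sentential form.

We compute FOLLOW(S) using the standard algorithm.
FOLLOW(S) starts with {$}.
FIRST(P) = {0, 1}
FIRST(S) = {1}
FOLLOW(P) = {$}
FOLLOW(S) = {$}
Therefore, FOLLOW(S) = {$}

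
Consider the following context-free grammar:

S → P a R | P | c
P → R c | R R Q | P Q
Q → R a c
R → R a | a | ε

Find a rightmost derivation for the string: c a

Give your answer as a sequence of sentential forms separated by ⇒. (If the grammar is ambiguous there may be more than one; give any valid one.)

S ⇒ P a R ⇒ P a ⇒ R c a ⇒ c a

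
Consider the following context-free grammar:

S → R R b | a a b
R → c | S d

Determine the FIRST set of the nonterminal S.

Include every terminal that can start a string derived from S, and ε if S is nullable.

We compute FIRST(S) using the standard algorithm.
FIRST(R) = {a, c}
FIRST(S) = {a, c}
Therefore, FIRST(S) = {a, c}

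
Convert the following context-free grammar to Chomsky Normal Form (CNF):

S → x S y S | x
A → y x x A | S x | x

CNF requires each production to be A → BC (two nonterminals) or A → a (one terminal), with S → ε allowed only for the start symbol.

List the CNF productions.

TX → x; TY → y; S → x; A → x; S → TX X0; X0 → S X1; X1 → TY S; A → TY X2; X2 → TX X3; X3 → TX A; A → S TX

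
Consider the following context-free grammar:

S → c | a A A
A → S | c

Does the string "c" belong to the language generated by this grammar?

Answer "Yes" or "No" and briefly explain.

Yes - a valid derivation exists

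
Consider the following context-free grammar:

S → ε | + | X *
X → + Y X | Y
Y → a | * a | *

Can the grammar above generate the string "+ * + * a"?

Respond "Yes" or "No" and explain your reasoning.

No - no valid derivation exists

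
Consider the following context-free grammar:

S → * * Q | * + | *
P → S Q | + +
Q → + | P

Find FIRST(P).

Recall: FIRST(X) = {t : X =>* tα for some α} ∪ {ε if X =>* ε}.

We compute FIRST(P) using the standard algorithm.
FIRST(P) = {*, +}
FIRST(Q) = {*, +}
FIRST(S) = {*}
Therefore, FIRST(P) = {*, +}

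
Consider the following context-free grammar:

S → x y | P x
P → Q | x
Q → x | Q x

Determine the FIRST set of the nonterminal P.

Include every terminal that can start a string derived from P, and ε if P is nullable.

We compute FIRST(P) using the standard algorithm.
FIRST(P) = {x}
FIRST(Q) = {x}
FIRST(S) = {x}
Therefore, FIRST(P) = {x}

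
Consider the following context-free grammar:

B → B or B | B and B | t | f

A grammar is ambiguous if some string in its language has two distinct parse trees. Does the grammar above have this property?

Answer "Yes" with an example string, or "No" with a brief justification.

Yes - the string 'f and f or t and f and f' has two distinct parse trees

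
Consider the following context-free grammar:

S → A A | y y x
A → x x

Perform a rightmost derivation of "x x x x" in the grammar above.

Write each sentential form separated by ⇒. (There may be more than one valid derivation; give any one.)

S ⇒ A A ⇒ A x x ⇒ x x x x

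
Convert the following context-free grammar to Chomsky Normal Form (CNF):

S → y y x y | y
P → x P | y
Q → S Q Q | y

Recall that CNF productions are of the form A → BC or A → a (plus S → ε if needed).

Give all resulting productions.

TY → y; TX → x; S → y; P → y; Q → y; S → TY X0; X0 → TY X1; X1 → TX TY; P → TX P; Q → S X2; X2 → Q Q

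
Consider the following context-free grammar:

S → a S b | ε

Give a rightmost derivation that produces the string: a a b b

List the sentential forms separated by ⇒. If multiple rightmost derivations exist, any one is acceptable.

S ⇒ a S b ⇒ a a S b b ⇒ a a b b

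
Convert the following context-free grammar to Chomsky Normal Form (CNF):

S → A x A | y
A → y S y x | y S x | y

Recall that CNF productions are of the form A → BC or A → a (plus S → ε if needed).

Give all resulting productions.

TX → x; S → y; TY → y; A → y; S → A X0; X0 → TX A; A → TY X1; X1 → S X2; X2 → TY TX; A → TY X3; X3 → S TX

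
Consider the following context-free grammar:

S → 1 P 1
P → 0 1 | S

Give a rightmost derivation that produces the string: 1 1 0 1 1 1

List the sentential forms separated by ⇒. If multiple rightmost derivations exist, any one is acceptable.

S ⇒ 1 P 1 ⇒ 1 S 1 ⇒ 1 1 P 1 1 ⇒ 1 1 0 1 1 1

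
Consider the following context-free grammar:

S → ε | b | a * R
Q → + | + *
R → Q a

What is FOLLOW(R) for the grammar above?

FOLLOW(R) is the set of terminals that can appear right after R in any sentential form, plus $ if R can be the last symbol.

We compute FOLLOW(R) using the standard algorithm.
FOLLOW(S) starts with {$}.
FIRST(Q) = {+}
FIRST(R) = {+}
FIRST(S) = {a, b, ε}
FOLLOW(Q) = {a}
FOLLOW(R) = {$}
FOLLOW(S) = {$}
Therefore, FOLLOW(R) = {$}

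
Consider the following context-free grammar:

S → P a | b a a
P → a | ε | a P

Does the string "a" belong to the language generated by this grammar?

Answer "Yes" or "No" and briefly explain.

Yes - a valid derivation exists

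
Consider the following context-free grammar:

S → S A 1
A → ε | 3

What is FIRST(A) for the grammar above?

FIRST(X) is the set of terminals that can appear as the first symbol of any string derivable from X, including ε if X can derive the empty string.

We compute FIRST(A) using the standard algorithm.
FIRST(A) = {3, ε}
FIRST(S) = {}
Therefore, FIRST(A) = {3, ε}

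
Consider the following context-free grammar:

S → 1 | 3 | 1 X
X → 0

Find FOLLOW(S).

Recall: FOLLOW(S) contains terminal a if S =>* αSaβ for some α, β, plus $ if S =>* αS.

We compute FOLLOW(S) using the standard algorithm.
FOLLOW(S) starts with {$}.
FIRST(S) = {1, 3}
FIRST(X) = {0}
FOLLOW(S) = {$}
FOLLOW(X) = {$}
Therefore, FOLLOW(S) = {$}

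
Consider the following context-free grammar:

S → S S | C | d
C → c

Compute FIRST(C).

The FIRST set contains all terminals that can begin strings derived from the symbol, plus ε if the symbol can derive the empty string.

We compute FIRST(C) using the standard algorithm.
FIRST(C) = {c}
FIRST(S) = {c, d}
Therefore, FIRST(C) = {c}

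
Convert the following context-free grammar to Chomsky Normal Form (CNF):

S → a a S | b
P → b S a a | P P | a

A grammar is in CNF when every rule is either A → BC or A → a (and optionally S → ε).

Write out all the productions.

TA → a; S → b; TB → b; P → a; S → TA X0; X0 → TA S; P → TB X1; X1 → S X2; X2 → TA TA; P → P P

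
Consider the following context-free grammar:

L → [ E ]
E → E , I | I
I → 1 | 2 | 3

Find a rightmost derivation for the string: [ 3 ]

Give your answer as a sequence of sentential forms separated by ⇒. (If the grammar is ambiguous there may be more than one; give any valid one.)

L ⇒ [ E ] ⇒ [ I ] ⇒ [ 3 ]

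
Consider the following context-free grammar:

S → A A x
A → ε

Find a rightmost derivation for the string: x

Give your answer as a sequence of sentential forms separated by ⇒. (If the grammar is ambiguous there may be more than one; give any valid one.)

S ⇒ A A x ⇒ A x ⇒ x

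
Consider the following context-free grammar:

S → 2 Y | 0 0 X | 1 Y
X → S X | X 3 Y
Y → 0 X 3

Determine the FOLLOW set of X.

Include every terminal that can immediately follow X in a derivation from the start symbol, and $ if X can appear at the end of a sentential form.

We compute FOLLOW(X) using the standard algorithm.
FOLLOW(S) starts with {$}.
FIRST(S) = {0, 1, 2}
FIRST(X) = {0, 1, 2}
FIRST(Y) = {0}
FOLLOW(S) = {$, 0, 1, 2}
FOLLOW(X) = {$, 0, 1, 2, 3}
FOLLOW(Y) = {$, 0, 1, 2, 3}
Therefore, FOLLOW(X) = {$, 0, 1, 2, 3}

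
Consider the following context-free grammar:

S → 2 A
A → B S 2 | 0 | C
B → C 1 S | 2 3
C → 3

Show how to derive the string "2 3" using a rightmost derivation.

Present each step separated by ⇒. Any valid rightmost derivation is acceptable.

S ⇒ 2 A ⇒ 2 C ⇒ 2 3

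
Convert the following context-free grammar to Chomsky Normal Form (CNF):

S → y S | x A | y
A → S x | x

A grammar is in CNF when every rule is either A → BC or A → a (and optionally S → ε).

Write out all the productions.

TY → y; TX → x; S → y; A → x; S → TY S; S → TX A; A → S TX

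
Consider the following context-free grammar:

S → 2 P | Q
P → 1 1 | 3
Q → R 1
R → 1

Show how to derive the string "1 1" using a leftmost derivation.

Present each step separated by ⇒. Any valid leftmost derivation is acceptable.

S ⇒ Q ⇒ R 1 ⇒ 1 1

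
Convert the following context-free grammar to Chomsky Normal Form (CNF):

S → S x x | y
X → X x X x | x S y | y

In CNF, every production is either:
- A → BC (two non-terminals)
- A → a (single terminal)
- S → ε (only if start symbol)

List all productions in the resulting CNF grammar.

TX → x; S → y; TY → y; X → y; S → S X0; X0 → TX TX; X → X X1; X1 → TX X2; X2 → X TX; X → TX X3; X3 → S TY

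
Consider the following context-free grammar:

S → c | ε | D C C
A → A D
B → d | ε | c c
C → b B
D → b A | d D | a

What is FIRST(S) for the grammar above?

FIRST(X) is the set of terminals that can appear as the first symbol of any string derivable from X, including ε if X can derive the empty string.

We compute FIRST(S) using the standard algorithm.
FIRST(A) = {}
FIRST(B) = {c, d, ε}
FIRST(C) = {b}
FIRST(D) = {a, b, d}
FIRST(S) = {a, b, c, d, ε}
Therefore, FIRST(S) = {a, b, c, d, ε}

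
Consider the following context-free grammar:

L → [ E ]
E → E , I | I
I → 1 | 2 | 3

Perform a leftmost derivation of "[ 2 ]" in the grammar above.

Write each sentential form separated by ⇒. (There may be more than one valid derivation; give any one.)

L ⇒ [ E ] ⇒ [ I ] ⇒ [ 2 ]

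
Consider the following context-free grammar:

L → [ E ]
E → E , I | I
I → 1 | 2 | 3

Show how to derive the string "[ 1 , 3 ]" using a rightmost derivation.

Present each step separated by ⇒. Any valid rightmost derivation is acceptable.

L ⇒ [ E ] ⇒ [ E , I ] ⇒ [ E , 3 ] ⇒ [ I , 3 ] ⇒ [ 1 , 3 ]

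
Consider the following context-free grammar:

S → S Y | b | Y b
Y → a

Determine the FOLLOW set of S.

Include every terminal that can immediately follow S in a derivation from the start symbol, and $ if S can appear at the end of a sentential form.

We compute FOLLOW(S) using the standard algorithm.
FOLLOW(S) starts with {$}.
FIRST(S) = {a, b}
FIRST(Y) = {a}
FOLLOW(S) = {$, a}
FOLLOW(Y) = {$, a, b}
Therefore, FOLLOW(S) = {$, a}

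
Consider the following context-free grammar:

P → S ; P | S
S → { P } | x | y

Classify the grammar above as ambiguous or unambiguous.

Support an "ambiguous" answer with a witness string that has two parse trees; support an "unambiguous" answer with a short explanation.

Unambiguous - every string in the language has a unique parse tree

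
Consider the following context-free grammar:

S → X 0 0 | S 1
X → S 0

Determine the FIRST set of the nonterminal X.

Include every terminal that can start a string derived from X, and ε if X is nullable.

We compute FIRST(X) using the standard algorithm.
FIRST(S) = {}
FIRST(X) = {}
Therefore, FIRST(X) = {}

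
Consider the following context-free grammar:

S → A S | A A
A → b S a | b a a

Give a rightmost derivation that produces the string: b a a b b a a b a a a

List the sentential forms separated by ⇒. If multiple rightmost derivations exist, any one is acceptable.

S ⇒ A A ⇒ A b S a ⇒ A b A A a ⇒ A b A b a a a ⇒ A b b a a b a a a ⇒ b a a b b a a b a a a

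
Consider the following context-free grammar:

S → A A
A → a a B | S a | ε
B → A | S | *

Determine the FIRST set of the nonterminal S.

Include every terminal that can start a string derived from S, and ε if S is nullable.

We compute FIRST(S) using the standard algorithm.
FIRST(A) = {a, ε}
FIRST(B) = {*, a, ε}
FIRST(S) = {a, ε}
Therefore, FIRST(S) = {a, ε}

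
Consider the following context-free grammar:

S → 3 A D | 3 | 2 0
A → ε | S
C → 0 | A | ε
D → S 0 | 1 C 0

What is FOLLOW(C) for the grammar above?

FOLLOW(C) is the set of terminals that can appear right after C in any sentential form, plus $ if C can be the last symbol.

We compute FOLLOW(C) using the standard algorithm.
FOLLOW(S) starts with {$}.
FIRST(A) = {2, 3, ε}
FIRST(C) = {0, 2, 3, ε}
FIRST(D) = {1, 2, 3}
FIRST(S) = {2, 3}
FOLLOW(A) = {0, 1, 2, 3}
FOLLOW(C) = {0}
FOLLOW(D) = {$, 0, 1, 2, 3}
FOLLOW(S) = {$, 0, 1, 2, 3}
Therefore, FOLLOW(C) = {0}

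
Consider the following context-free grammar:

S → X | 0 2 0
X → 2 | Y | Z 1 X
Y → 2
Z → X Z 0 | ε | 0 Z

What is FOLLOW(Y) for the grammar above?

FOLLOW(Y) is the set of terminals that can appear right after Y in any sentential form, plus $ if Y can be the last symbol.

We compute FOLLOW(Y) using the standard algorithm.
FOLLOW(S) starts with {$}.
FIRST(S) = {0, 1, 2}
FIRST(X) = {0, 1, 2}
FIRST(Y) = {2}
FIRST(Z) = {0, 1, 2, ε}
FOLLOW(S) = {$}
FOLLOW(X) = {$, 0, 1, 2}
FOLLOW(Y) = {$, 0, 1, 2}
FOLLOW(Z) = {0, 1}
Therefore, FOLLOW(Y) = {$, 0, 1, 2}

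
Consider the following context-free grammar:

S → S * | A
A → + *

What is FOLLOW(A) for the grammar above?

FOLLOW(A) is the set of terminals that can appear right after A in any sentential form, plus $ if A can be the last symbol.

We compute FOLLOW(A) using the standard algorithm.
FOLLOW(S) starts with {$}.
FIRST(A) = {+}
FIRST(S) = {+}
FOLLOW(A) = {$, *}
FOLLOW(S) = {$, *}
Therefore, FOLLOW(A) = {$, *}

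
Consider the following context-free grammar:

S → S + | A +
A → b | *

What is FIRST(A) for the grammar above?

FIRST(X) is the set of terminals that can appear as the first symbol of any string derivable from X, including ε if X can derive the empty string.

We compute FIRST(A) using the standard algorithm.
FIRST(A) = {*, b}
FIRST(S) = {*, b}
Therefore, FIRST(A) = {*, b}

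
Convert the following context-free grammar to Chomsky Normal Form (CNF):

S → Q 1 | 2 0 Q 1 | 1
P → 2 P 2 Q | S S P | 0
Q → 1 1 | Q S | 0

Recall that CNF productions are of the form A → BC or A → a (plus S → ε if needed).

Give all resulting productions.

T1 → 1; T2 → 2; T0 → 0; S → 1; P → 0; Q → 0; S → Q T1; S → T2 X0; X0 → T0 X1; X1 → Q T1; P → T2 X2; X2 → P X3; X3 → T2 Q; P → S X4; X4 → S P; Q → T1 T1; Q → Q S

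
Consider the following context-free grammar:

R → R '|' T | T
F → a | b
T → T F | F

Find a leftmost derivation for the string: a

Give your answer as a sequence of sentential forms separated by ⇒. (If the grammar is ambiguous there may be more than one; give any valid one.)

R ⇒ T ⇒ F ⇒ a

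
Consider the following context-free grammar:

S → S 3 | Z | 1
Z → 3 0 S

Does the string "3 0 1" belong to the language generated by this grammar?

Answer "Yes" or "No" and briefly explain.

Yes - a valid derivation exists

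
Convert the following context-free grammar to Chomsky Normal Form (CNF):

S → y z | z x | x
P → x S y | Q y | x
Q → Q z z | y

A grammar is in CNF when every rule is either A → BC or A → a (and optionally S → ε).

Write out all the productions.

TY → y; TZ → z; TX → x; S → x; P → x; Q → y; S → TY TZ; S → TZ TX; P → TX X0; X0 → S TY; P → Q TY; Q → Q X1; X1 → TZ TZ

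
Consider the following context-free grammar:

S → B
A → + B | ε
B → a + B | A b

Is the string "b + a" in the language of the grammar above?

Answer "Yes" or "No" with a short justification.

No - no valid derivation exists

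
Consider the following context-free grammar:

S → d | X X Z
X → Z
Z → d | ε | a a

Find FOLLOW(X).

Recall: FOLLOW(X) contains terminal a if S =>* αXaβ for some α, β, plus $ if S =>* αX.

We compute FOLLOW(X) using the standard algorithm.
FOLLOW(S) starts with {$}.
FIRST(S) = {a, d, ε}
FIRST(X) = {a, d, ε}
FIRST(Z) = {a, d, ε}
FOLLOW(S) = {$}
FOLLOW(X) = {$, a, d}
FOLLOW(Z) = {$, a, d}
Therefore, FOLLOW(X) = {$, a, d}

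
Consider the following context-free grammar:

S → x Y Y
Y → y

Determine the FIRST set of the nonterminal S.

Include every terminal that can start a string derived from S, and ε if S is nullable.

We compute FIRST(S) using the standard algorithm.
FIRST(S) = {x}
FIRST(Y) = {y}
Therefore, FIRST(S) = {x}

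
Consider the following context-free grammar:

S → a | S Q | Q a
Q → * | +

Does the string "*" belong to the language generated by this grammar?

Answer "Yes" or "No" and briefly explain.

No - no valid derivation exists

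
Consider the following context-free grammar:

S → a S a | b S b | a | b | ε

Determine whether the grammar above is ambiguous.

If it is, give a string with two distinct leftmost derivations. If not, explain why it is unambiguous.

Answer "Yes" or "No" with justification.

No - the grammar is unambiguous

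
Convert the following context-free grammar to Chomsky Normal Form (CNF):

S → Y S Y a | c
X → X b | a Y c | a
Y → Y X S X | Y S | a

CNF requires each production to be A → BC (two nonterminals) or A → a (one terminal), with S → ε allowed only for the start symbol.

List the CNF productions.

TA → a; S → c; TB → b; TC → c; X → a; Y → a; S → Y X0; X0 → S X1; X1 → Y TA; X → X TB; X → TA X2; X2 → Y TC; Y → Y X3; X3 → X X4; X4 → S X; Y → Y S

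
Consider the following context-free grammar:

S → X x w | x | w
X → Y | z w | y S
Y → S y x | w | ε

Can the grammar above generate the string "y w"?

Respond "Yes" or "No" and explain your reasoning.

No - no valid derivation exists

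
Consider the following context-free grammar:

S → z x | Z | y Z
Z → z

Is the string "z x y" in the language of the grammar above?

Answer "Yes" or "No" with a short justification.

No - no valid derivation exists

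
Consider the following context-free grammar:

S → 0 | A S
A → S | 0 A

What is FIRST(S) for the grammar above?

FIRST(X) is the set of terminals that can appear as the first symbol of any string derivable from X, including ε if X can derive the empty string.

We compute FIRST(S) using the standard algorithm.
FIRST(A) = {0}
FIRST(S) = {0}
Therefore, FIRST(S) = {0}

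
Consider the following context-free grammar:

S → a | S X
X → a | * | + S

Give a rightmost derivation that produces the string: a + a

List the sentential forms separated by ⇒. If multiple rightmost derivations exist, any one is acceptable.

S ⇒ S X ⇒ S + S ⇒ S + a ⇒ a + a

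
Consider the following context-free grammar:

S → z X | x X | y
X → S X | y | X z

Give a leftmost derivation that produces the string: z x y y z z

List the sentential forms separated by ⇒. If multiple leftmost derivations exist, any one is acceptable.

S ⇒ z X ⇒ z S X ⇒ z x X X ⇒ z x y X ⇒ z x y X z ⇒ z x y X z z ⇒ z x y y z z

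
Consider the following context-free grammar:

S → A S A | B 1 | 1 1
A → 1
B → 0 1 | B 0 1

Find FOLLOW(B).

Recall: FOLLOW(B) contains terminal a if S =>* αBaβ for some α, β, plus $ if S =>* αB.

We compute FOLLOW(B) using the standard algorithm.
FOLLOW(S) starts with {$}.
FIRST(A) = {1}
FIRST(B) = {0}
FIRST(S) = {0, 1}
FOLLOW(A) = {$, 0, 1}
FOLLOW(B) = {0, 1}
FOLLOW(S) = {$, 1}
Therefore, FOLLOW(B) = {0, 1}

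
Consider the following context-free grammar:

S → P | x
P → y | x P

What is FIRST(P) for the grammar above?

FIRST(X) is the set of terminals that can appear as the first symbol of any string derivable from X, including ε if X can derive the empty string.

We compute FIRST(P) using the standard algorithm.
FIRST(P) = {x, y}
FIRST(S) = {x, y}
Therefore, FIRST(P) = {x, y}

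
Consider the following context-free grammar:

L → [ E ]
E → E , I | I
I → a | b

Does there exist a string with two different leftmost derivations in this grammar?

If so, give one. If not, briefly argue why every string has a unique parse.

No - every string in the language has a unique leftmost derivation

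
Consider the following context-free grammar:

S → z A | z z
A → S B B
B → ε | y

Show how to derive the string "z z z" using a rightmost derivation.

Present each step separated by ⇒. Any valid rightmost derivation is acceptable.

S ⇒ z A ⇒ z S B B ⇒ z S B ⇒ z S ⇒ z z z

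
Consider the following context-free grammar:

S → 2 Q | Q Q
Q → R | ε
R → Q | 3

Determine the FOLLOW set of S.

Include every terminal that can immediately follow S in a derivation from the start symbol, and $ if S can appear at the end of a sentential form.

We compute FOLLOW(S) using the standard algorithm.
FOLLOW(S) starts with {$}.
FIRST(Q) = {3, ε}
FIRST(R) = {3, ε}
FIRST(S) = {2, 3, ε}
FOLLOW(Q) = {$, 3}
FOLLOW(R) = {$, 3}
FOLLOW(S) = {$}
Therefore, FOLLOW(S) = {$}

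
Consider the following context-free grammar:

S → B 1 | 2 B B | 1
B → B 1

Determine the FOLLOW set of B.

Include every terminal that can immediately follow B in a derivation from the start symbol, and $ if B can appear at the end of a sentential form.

We compute FOLLOW(B) using the standard algorithm.
FOLLOW(S) starts with {$}.
FIRST(B) = {}
FIRST(S) = {1, 2}
FOLLOW(B) = {$, 1}
FOLLOW(S) = {$}
Therefore, FOLLOW(B) = {$, 1}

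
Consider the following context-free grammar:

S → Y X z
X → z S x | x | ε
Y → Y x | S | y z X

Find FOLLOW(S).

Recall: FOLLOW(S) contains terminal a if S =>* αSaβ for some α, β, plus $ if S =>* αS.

We compute FOLLOW(S) using the standard algorithm.
FOLLOW(S) starts with {$}.
FIRST(S) = {y}
FIRST(X) = {x, z, ε}
FIRST(Y) = {y}
FOLLOW(S) = {$, x, z}
FOLLOW(X) = {x, z}
FOLLOW(Y) = {x, z}
Therefore, FOLLOW(S) = {$, x, z}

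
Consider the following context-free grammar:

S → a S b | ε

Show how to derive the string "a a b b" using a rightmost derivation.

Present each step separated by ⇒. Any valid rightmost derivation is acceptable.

S ⇒ a S b ⇒ a a S b b ⇒ a a b b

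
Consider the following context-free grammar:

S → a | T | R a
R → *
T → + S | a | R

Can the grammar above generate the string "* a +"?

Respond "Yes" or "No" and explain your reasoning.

No - no valid derivation exists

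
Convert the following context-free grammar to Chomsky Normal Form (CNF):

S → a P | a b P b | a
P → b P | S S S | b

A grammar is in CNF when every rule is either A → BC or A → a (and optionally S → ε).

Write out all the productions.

TA → a; TB → b; S → a; P → b; S → TA P; S → TA X0; X0 → TB X1; X1 → P TB; P → TB P; P → S X2; X2 → S S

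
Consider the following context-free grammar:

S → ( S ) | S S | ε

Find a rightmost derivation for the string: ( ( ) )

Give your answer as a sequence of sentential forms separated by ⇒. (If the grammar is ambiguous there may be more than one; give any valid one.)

S ⇒ ( S ) ⇒ ( ( S ) ) ⇒ ( ( ) )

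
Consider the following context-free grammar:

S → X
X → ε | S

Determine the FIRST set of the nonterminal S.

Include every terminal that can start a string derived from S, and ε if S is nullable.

We compute FIRST(S) using the standard algorithm.
FIRST(S) = {ε}
FIRST(X) = {ε}
Therefore, FIRST(S) = {ε}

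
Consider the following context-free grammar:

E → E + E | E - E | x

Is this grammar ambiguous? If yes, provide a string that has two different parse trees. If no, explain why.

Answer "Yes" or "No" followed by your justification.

Yes - the string 'x + x + x - x + x' has two distinct leftmost derivations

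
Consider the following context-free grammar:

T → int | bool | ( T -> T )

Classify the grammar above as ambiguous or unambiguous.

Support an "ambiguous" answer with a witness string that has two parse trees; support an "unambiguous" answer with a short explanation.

Unambiguous - every string in the language has a unique parse tree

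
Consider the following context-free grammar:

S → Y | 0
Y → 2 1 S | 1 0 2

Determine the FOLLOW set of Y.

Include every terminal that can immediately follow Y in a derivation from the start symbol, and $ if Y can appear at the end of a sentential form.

We compute FOLLOW(Y) using the standard algorithm.
FOLLOW(S) starts with {$}.
FIRST(S) = {0, 1, 2}
FIRST(Y) = {1, 2}
FOLLOW(S) = {$}
FOLLOW(Y) = {$}
Therefore, FOLLOW(Y) = {$}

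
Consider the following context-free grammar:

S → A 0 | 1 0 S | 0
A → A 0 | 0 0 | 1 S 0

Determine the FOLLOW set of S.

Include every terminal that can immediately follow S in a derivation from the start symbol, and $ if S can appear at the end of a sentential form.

We compute FOLLOW(S) using the standard algorithm.
FOLLOW(S) starts with {$}.
FIRST(A) = {0, 1}
FIRST(S) = {0, 1}
FOLLOW(A) = {0}
FOLLOW(S) = {$, 0}
Therefore, FOLLOW(S) = {$, 0}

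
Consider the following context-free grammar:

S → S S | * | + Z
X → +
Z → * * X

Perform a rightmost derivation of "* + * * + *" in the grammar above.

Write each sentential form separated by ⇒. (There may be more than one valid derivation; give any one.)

S ⇒ S S ⇒ S S S ⇒ S S * ⇒ S + Z * ⇒ S + * * X * ⇒ S + * * + * ⇒ * + * * + *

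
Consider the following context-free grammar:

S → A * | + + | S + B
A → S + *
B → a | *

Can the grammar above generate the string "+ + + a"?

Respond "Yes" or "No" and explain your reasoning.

Yes - a valid derivation exists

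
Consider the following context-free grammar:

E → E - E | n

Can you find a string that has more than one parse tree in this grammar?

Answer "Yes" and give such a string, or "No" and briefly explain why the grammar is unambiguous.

Yes - the string 'n - n - n - n - n' has two distinct parse trees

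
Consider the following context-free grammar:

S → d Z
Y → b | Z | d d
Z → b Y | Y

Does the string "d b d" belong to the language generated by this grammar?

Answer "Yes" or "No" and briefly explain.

No - no valid derivation exists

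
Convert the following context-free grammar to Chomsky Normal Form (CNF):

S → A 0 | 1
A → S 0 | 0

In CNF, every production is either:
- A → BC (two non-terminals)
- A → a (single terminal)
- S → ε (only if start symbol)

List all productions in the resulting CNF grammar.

T0 → 0; S → 1; A → 0; S → A T0; A → S T0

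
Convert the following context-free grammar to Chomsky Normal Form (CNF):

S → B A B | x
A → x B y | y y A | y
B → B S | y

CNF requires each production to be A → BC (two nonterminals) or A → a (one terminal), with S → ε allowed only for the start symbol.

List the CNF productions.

S → x; TX → x; TY → y; A → y; B → y; S → B X0; X0 → A B; A → TX X1; X1 → B TY; A → TY X2; X2 → TY A; B → B S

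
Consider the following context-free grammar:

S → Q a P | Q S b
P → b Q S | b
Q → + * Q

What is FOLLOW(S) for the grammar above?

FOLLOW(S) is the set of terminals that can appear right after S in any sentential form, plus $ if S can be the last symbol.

We compute FOLLOW(S) using the standard algorithm.
FOLLOW(S) starts with {$}.
FIRST(P) = {b}
FIRST(Q) = {+}
FIRST(S) = {+}
FOLLOW(P) = {$, b}
FOLLOW(Q) = {+, a}
FOLLOW(S) = {$, b}
Therefore, FOLLOW(S) = {$, b}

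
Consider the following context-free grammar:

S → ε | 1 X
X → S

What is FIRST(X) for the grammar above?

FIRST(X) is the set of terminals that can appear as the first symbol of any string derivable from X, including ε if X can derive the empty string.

We compute FIRST(X) using the standard algorithm.
FIRST(S) = {1, ε}
FIRST(X) = {1, ε}
Therefore, FIRST(X) = {1, ε}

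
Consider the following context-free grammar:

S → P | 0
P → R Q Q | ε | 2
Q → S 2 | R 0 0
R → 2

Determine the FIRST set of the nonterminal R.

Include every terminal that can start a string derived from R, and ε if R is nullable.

We compute FIRST(R) using the standard algorithm.
FIRST(P) = {2, ε}
FIRST(Q) = {0, 2}
FIRST(R) = {2}
FIRST(S) = {0, 2, ε}
Therefore, FIRST(R) = {2}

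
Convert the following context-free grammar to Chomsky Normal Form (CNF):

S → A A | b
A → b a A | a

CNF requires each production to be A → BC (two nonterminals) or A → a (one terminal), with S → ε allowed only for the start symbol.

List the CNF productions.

S → b; TB → b; TA → a; A → a; S → A A; A → TB X0; X0 → TA A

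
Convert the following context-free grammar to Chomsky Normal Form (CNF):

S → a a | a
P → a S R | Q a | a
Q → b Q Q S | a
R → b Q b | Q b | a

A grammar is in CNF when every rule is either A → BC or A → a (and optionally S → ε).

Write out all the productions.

TA → a; S → a; P → a; TB → b; Q → a; R → a; S → TA TA; P → TA X0; X0 → S R; P → Q TA; Q → TB X1; X1 → Q X2; X2 → Q S; R → TB X3; X3 → Q TB; R → Q TB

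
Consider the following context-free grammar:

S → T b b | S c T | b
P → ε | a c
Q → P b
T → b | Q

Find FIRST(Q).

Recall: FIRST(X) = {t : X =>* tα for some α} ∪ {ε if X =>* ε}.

We compute FIRST(Q) using the standard algorithm.
FIRST(P) = {a, ε}
FIRST(Q) = {a, b}
FIRST(S) = {a, b}
FIRST(T) = {a, b}
Therefore, FIRST(Q) = {a, b}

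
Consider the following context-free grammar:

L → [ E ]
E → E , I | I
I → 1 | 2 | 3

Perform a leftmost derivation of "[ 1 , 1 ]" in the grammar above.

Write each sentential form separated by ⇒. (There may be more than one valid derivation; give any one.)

L ⇒ [ E ] ⇒ [ E , I ] ⇒ [ I , I ] ⇒ [ 1 , I ] ⇒ [ 1 , 1 ]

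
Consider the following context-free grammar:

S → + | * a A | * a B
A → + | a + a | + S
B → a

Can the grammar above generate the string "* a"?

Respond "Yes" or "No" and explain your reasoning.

No - no valid derivation exists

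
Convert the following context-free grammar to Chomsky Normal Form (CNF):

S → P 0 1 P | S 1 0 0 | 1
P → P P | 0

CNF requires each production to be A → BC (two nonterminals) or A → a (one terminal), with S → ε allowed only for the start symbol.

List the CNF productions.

T0 → 0; T1 → 1; S → 1; P → 0; S → P X0; X0 → T0 X1; X1 → T1 P; S → S X2; X2 → T1 X3; X3 → T0 T0; P → P P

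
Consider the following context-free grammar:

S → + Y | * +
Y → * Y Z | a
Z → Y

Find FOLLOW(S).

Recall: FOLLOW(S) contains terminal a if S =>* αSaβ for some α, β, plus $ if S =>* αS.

We compute FOLLOW(S) using the standard algorithm.
FOLLOW(S) starts with {$}.
FIRST(S) = {*, +}
FIRST(Y) = {*, a}
FIRST(Z) = {*, a}
FOLLOW(S) = {$}
FOLLOW(Y) = {$, *, a}
FOLLOW(Z) = {$, *, a}
Therefore, FOLLOW(S) = {$}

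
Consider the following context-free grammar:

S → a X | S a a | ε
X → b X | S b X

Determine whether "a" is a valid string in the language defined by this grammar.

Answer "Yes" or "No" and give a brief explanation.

No - no valid derivation exists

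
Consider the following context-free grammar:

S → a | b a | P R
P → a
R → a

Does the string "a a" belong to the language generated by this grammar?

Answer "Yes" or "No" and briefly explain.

Yes - a valid derivation exists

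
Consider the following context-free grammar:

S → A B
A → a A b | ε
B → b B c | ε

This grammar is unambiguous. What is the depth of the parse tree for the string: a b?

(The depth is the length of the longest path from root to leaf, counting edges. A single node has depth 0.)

3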